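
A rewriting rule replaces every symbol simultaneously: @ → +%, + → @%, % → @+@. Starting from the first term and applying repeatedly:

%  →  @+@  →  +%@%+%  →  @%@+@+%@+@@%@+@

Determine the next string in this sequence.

φ(@%@+@+%@+@@%@+@) expands symbol-by-symbol to +% @+@ +% @% +% @% @+@ +% @% +% +% @+@ +% @% +%; joining the 15 pieces gives the next term.

+%@+@+%@%+%@%@+@+%@%+%+%@+@+%@%+%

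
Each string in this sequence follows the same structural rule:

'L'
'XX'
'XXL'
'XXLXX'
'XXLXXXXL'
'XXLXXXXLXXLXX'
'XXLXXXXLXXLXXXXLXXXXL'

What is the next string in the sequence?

This is a Fibonacci-style word recurrence s(k) = s(k−1)·s(k−2): e.g. XX·L = XXL.
So term 8 is XXLXXXXLXXLXXXXLXXXXL·XXLXXXXLXXLXX.

XXLXXXXLXXLXXXXLXXXXLXXLXXXXLXXLXX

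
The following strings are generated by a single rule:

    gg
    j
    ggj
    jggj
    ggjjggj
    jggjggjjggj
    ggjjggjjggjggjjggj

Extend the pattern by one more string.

jggjggjjggjggjjggjjggjggjjggj

This is a Fibonacci-style word recurrence s(k) = s(k−2)·s(k−1): e.g. gg·j = ggj.
Continuing: jggjggjjggj · ggjjggjjggjggjjggj gives term 8.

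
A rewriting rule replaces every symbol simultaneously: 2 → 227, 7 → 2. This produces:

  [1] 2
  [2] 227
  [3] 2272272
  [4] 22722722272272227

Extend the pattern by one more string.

22722722272272227227227222722722272272272

Replace each of the 17 characters of 22722722272272227 in place — 227 227 2 227 227 2 227 227 227 2 227 227 2 227 227 227 2 — and concatenate.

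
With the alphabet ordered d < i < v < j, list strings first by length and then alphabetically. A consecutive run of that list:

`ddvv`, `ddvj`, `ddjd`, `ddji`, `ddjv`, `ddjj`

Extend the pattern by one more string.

didd

The successor of ddjj increments the rightmost position that isn't already j and resets every position after it to d.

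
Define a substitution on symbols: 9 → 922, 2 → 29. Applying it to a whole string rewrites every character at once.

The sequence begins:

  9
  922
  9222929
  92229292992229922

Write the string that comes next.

Replace each of the 17 characters of 92229292992229922 in place — 922 29 29 29 922 29 922 29 922 922 29 29 29 922 922 29 29 — and concatenate.

92229292992229922299229222929299229222929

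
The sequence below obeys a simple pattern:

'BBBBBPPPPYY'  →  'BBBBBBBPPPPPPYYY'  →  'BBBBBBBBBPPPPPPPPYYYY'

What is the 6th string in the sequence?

Each string has the form B^{2n+1} P^{2n} Y^{n}, where the shown terms are n = 2, 3, 4.
For term 6, n = 7, so the run lengths are 15, 14, 7.

BBBBBBBBBBBBBBBPPPPPPPPPPPPPPYYYYYYY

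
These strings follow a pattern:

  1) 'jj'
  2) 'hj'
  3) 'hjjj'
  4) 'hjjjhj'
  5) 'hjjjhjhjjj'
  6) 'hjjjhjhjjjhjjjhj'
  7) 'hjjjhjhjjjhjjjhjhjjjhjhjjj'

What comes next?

From term 3 onward, concatenate the last term with the second-to-last: hj·jj = hjjj, hjjj·hj = hjjjhj, …
So term 8 is hjjjhjhjjjhjjjhjhjjjhjhjjj·hjjjhjhjjjhjjjhj.

hjjjhjhjjjhjjjhjhjjjhjhjjjhjjjhjhjjjhjjjhj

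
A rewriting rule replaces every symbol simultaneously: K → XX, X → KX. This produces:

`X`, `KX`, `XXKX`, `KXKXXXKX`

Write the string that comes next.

XXKXXXKXKXKXXXKX

Expanding KXKXXXKX: K→XX, X→KX, K→XX, X→KX, X→KX, X→KX, K→XX, X→KX. Concatenated: XX KX XX KX KX KX XX KX.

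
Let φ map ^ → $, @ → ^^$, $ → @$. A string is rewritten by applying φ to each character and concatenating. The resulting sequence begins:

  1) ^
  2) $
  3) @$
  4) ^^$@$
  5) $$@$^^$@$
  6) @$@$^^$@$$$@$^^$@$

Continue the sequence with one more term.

^^$@$^^$@$$$@$^^$@$@$@$^^$@$$$@$^^$@$

φ(@$@$^^$@$$$@$^^$@$) expands symbol-by-symbol to ^^$ @$ ^^$ @$ $ $ @$ ^^$ @$ @$ @$ ^^$ @$ $ $ @$ ^^$ @$; joining the 18 pieces gives the next term.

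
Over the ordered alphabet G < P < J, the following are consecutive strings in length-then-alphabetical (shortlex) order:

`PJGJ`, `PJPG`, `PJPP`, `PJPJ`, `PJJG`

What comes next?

PJJP

Treat PJJG as a base-3 numeral over the given alphabet and add one, carrying through any trailing J's.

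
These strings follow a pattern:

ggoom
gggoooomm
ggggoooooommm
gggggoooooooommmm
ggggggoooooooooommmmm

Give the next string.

gggggggoooooooooooommmmmm

Each string has the form g^{n+1} o^{2n} m^{n} (n = 1, 2, …).
At n = 6 the blocks have lengths 7, 12, 6.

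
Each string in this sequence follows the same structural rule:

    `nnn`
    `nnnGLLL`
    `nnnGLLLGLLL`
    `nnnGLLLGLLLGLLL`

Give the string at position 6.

nnnGLLLGLLLGLLLGLLLGLLL

Every step adds GLLL to the end: s(k+1) = s(k)·GLLL.
From nnnGLLLGLLLGLLL, 2 further steps: nnnGLLLGLLLGLLL → nnnGLLLGLLLGLLLGLLL → (answer).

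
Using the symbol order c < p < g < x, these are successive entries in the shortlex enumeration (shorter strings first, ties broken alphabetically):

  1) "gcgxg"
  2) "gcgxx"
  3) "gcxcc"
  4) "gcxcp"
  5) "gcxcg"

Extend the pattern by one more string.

gcxcx

The successor of gcxcg increments the rightmost position that isn't already x and resets every position after it to c.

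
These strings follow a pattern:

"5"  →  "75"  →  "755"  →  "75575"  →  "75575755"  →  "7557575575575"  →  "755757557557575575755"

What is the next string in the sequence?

7557575575575755757557557575575575

From term 3 onward, concatenate the last term with the second-to-last: 75·5 = 755, 755·75 = 75575, …
Continuing: 755757557557575575755 · 7557575575575 gives term 8.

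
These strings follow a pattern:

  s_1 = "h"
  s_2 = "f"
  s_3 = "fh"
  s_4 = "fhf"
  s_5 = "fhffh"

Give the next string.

fhffhfhf

From term 3 onward, concatenate the last term with the second-to-last: f·h = fh, fh·f = fhf, …
Continuing: fhffh · fhf gives term 6.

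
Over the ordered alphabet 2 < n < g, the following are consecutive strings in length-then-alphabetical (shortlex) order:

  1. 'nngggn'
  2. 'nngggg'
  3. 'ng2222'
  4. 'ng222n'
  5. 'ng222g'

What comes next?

ng22n2

The successor of ng222g increments the rightmost position that isn't already g and resets every position after it to 2.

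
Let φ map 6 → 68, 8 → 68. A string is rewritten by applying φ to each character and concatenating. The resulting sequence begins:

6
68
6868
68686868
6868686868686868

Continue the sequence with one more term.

68686868686868686868686868686868

Replace each of the 16 characters of 6868686868686868 in place — 68 68 68 68 68 68 68 68 68 68 68 68 68 68 68 68 — and concatenate.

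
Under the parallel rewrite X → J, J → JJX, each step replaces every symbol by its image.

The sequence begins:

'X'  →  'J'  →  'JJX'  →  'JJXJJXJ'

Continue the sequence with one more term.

JJXJJXJJJXJJXJJJX

Rewriting each symbol of JJXJJXJ: J→JJX, J→JJX, X→J, J→JJX, J→JJX, X→J, J→JJX, which concatenates to JJX JJX J JJX JJX J JJX.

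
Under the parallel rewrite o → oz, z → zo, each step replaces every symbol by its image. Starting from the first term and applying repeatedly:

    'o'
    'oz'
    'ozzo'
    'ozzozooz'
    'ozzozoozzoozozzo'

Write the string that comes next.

ozzozoozzoozozzozoozozzoozzozooz

Applying the rule to each of the 16 symbols of ozzozoozzoozozzo gives the pieces oz zo zo oz zo oz oz zo zo oz oz zo oz zo zo oz, which concatenate to the answer.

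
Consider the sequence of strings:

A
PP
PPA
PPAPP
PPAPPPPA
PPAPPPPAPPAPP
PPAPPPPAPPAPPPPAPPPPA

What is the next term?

PPAPPPPAPPAPPPPAPPPPAPPAPPPPAPPAPP

Each term (from the third on) is the previous term followed by the one before it: term 3 = PP·A = PPA.
Continuing: PPAPPPPAPPAPPPPAPPPPA · PPAPPPPAPPAPP gives term 8.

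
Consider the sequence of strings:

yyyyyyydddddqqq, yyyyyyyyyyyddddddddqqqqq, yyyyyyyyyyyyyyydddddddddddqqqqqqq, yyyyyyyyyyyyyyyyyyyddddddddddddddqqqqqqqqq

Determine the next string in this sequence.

yyyyyyyyyyyyyyyyyyyyyyydddddddddddddddddqqqqqqqqqqq

Each string has the form y^{4n+3} d^{3n+2} q^{2n+1} (n = 1, 2, …).
For the next term, n = 5, so the run lengths are 23, 17, 11.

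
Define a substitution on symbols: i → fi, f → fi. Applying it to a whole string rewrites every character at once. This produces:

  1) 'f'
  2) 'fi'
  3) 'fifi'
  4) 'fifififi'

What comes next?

fifififififififi

Apply φ to fifififi symbol by symbol: f→fi, i→fi, f→fi, i→fi, f→fi, i→fi, f→fi, i→fi; joined: fi fi fi fi fi fi fi fi.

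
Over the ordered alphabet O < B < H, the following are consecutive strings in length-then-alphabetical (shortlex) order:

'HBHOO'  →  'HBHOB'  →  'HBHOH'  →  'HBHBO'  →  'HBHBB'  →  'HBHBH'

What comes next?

HBHHO

Treat HBHBH as a base-3 numeral over the given alphabet and add one, carrying through any trailing H's.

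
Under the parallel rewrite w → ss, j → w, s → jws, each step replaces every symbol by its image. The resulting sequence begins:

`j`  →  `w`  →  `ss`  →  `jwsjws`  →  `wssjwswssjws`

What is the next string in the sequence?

ssjwsjwswssjwsssjwsjwswssjws

Expanding wssjwswssjws: w→ss, s→jws, s→jws, j→w, w→ss, s→jws, w→ss, s→jws, s→jws, j→w, w→ss, s→jws. Concatenated: ss jws jws w ss jws ss jws jws w ss jws.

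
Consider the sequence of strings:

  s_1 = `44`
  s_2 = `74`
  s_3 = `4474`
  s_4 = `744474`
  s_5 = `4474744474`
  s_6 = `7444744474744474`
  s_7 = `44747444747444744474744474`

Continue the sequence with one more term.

744474447474447444747444747444744474744474

Each term (from the third on) is the two preceding terms concatenated in order: term 3 = 44·74 = 4474.
So term 8 is 7444744474744474·44747444747444744474744474.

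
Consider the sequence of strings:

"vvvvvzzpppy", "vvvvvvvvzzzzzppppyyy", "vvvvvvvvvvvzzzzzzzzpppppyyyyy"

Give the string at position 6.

vvvvvvvvvvvvvvvvvvvvzzzzzzzzzzzzzzzzzppppppppyyyyyyyyyyy

Term n consists of 3n+2 v's, followed by 3n-1 z's, followed by n+2 p's, followed by 2n-1 y's (n = 1, 2, …).
At n = 6 the blocks have lengths 20, 17, 8, 11.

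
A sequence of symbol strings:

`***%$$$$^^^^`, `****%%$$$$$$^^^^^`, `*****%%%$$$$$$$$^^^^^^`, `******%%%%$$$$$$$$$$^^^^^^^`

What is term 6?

********%%%%%%$$$$$$$$$$$$$$^^^^^^^^^

The n-th term is n+1 *'s then n-1 %'s then 2n $'s then n+2 ^'s, where the shown terms are n = 2, 3, 4, 5.
For term 6, n = 7, so the run lengths are 8, 6, 14, 9.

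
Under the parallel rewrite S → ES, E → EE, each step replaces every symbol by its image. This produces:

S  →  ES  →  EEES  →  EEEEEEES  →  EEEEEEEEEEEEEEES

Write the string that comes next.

EEEEEEEEEEEEEEEEEEEEEEEEEEEEEEES

Replace each of the 16 characters of EEEEEEEEEEEEEEES in place — EE EE EE EE EE EE EE EE EE EE EE EE EE EE EE ES — and concatenate.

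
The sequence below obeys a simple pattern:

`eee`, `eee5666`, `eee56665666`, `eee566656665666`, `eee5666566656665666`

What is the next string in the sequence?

eee56665666566656665666

Every step adds 5666 to the end: s(k+1) = s(k)·5666.
So the next term is eee5666566656665666·5666.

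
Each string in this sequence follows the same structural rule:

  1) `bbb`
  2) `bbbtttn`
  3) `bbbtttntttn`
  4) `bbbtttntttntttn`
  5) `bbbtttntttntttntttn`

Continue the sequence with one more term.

Each term is the previous one with tttn appended.
Applying this once more to bbbtttntttntttntttn:

bbbtttntttntttntttntttn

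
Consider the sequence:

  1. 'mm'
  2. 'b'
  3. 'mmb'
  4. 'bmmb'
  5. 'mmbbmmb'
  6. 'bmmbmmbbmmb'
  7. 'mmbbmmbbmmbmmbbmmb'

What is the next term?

bmmbmmbbmmbmmbbmmbbmmbmmbbmmb

Each term (from the third on) is the two preceding terms concatenated in order: term 3 = mm·b = mmb.
So term 8 is bmmbmmbbmmb·mmbbmmbbmmbmmbbmmb.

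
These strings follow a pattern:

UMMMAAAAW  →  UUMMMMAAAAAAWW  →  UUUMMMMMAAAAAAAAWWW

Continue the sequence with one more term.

UUUUMMMMMMAAAAAAAAAAWWWW

Each string has the form U^{n} M^{n+2} A^{2n+2} W^{n} (n = 1, 2, …).
At n = 4 the blocks have lengths 4, 6, 10, 4.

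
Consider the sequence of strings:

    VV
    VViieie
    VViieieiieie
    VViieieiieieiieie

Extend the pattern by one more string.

Each term is the previous one with iieie appended.
One more step from VViieieiieieiieie gives the answer.

VViieieiieieiieieiieie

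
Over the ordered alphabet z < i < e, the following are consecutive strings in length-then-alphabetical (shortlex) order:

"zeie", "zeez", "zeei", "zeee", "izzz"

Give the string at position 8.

Stepping forward 3 times from izzz: izzz → izzi → izze, then the target.

iziz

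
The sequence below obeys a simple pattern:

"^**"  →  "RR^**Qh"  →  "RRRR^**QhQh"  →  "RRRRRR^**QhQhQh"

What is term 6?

RRRRRRRRRR^**QhQhQhQhQh

Each term wraps the previous one in RR on the left and Qh on the right.
From RRRRRR^**QhQhQh, 2 further steps: RRRRRR^**QhQhQh → RRRRRRRR^**QhQhQhQh → (answer).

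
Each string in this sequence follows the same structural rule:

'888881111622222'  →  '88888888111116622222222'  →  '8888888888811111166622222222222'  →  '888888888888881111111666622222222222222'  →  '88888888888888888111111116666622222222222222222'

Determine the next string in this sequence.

Term n consists of 3n+2 8's, followed by n+3 1's, followed by n 6's, followed by 3n+2 2's (n = 1, 2, …).
Setting n = 6 gives 20, 9, 6, 20 characters in each block.

8888888888888888888811111111166666622222222222222222222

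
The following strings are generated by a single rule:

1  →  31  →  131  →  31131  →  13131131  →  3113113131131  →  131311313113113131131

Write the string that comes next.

3113113131131131311313113113131131

Each term (from the third on) is the two preceding terms concatenated in order: term 3 = 1·31 = 131.
Continuing: 3113113131131 · 131311313113113131131 gives term 8.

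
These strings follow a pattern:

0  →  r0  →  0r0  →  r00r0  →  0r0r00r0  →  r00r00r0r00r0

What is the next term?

0r0r00r0r00r00r0r00r0

This is a Fibonacci-style word recurrence s(k) = s(k−2)·s(k−1): e.g. 0·r0 = 0r0.
Continuing: 0r0r00r0 · r00r00r0r00r0 gives term 7.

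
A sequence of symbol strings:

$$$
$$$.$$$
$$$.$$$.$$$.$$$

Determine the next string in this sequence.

Every step duplicates the string with '.' between the halves.
One more doubling of $$$.$$$.$$$.$$$ gives the answer.

$$$.$$$.$$$.$$$.$$$.$$$.$$$.$$$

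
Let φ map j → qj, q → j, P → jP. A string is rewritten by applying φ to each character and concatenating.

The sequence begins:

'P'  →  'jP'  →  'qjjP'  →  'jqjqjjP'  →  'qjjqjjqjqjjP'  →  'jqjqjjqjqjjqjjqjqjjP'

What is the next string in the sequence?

Rewriting the 20 symbols of jqjqjjqjqjjqjjqjqjjP one by one yields qj j qj j qj qj j qj j qj qj j qj qj j qj j qj qj jP; concatenated:

qjjqjjqjqjjqjjqjqjjqjqjjqjjqjqjjP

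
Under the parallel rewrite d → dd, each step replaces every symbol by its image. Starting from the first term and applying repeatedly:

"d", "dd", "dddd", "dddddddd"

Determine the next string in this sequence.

Rewriting each symbol of dddddddd: d→dd, d→dd, d→dd, d→dd, d→dd, d→dd, d→dd, d→dd, which concatenates to dd dd dd dd dd dd dd dd.

dddddddddddddddd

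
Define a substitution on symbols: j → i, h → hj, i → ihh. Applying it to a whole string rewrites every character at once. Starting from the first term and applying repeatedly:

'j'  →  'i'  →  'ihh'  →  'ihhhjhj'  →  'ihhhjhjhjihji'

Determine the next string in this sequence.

ihhhjhjhjihjihjiihhhjiihh

Replace each of the 13 characters of ihhhjhjhjihji in place — ihh hj hj hj i hj i hj i ihh hj i ihh — and concatenate.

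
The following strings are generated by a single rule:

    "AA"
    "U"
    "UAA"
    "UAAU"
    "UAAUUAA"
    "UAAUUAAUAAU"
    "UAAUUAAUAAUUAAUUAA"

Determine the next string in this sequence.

UAAUUAAUAAUUAAUUAAUAAUUAAUAAU

Each term (from the third on) is the previous term followed by the one before it: term 3 = U·AA = UAA.
The next term joins UAAUUAAUAAUUAAUUAA and UAAUUAAUAAU.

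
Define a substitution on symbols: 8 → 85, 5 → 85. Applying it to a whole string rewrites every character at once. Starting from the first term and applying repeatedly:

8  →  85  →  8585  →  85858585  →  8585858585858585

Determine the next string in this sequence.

85858585858585858585858585858585

Applying the rule to each of the 16 symbols of 8585858585858585 gives the pieces 85 85 85 85 85 85 85 85 85 85 85 85 85 85 85 85, which concatenate to the answer.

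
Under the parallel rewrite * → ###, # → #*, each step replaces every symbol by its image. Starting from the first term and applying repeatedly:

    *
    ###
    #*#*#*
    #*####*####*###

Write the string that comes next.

#*####*#*#*#*####*#*#*#*####*#*#*

Applying the rule to each of the 15 symbols of #*####*####*### gives the pieces #* ### #* #* #* #* ### #* #* #* #* ### #* #* #*, which concatenate to the answer.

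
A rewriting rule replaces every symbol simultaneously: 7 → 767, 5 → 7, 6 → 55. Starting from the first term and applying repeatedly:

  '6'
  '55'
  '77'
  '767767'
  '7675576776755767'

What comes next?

Rewriting the 16 symbols of 7675576776755767 one by one yields 767 55 767 7 7 767 55 767 767 55 767 7 7 767 55 767; concatenated:

767557677776755767767557677776755767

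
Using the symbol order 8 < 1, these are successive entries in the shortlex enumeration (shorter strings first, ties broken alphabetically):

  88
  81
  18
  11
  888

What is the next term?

Find the rightmost character of 888 below 1, bump it to the next letter, and reset everything to its right to 8.

881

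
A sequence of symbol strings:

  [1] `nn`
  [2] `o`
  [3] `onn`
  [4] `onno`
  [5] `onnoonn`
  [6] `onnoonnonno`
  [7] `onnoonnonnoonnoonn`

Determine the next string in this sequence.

This is a Fibonacci-style word recurrence s(k) = s(k−1)·s(k−2): e.g. o·nn = onn.
The next term joins onnoonnonnoonnoonn and onnoonnonno.

onnoonnonnoonnoonnonnoonnonno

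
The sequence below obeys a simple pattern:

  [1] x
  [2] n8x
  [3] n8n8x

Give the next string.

The strings grow by a fixed prefix n8 each time.
Applying this once more to n8n8x:

n8n8n8x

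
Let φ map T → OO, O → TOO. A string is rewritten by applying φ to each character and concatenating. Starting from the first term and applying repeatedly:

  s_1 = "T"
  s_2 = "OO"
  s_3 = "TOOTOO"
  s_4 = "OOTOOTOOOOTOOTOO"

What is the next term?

Applying the rule to each of the 16 symbols of OOTOOTOOOOTOOTOO gives the pieces TOO TOO OO TOO TOO OO TOO TOO TOO TOO OO TOO TOO OO TOO TOO, which concatenate to the answer.

TOOTOOOOTOOTOOOOTOOTOOTOOTOOOOTOOTOOOOTOOTOO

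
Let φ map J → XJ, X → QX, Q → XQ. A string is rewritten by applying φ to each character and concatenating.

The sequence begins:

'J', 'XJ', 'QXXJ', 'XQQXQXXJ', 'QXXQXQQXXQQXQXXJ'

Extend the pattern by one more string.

Replace each of the 16 characters of QXXQXQQXXQQXQXXJ in place — XQ QX QX XQ QX XQ XQ QX QX XQ XQ QX XQ QX QX XJ — and concatenate.

XQQXQXXQQXXQXQQXQXXQXQQXXQQXQXXJ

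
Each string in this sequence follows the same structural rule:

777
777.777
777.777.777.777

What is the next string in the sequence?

Each string is two copies of the previous one joined by '.'.
So the next term is two copies of 777.777.777.777 with '.' between the halves.

777.777.777.777.777.777.777.777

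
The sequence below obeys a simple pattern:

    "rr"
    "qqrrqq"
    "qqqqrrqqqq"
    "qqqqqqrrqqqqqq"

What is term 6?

Every step adds qq to the front and qq to the end of the previous string.
From qqqqqqrrqqqqqq, 2 further steps: qqqqqqrrqqqqqq → qqqqqqqqrrqqqqqqqq → (answer).

qqqqqqqqqqrrqqqqqqqqqq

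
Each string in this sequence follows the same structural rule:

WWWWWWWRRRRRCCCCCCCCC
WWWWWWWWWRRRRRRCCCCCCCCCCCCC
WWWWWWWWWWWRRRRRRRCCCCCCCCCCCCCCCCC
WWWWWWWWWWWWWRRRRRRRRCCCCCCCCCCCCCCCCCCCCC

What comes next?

Term n consists of 2n+3 W's, followed by n+3 R's, followed by 4n+1 C's, where the shown terms are n = 2, 3, 4, 5.
At n = 6 the blocks have lengths 15, 9, 25.

WWWWWWWWWWWWWWWRRRRRRRRRCCCCCCCCCCCCCCCCCCCCCCCCC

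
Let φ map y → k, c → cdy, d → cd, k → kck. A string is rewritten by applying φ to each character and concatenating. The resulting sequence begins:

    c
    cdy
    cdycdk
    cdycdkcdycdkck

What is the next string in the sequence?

φ(cdycdkcdycdkck) expands symbol-by-symbol to cdy cd k cdy cd kck cdy cd k cdy cd kck cdy kck; joining the 14 pieces gives the next term.

cdycdkcdycdkckcdycdkcdycdkckcdykck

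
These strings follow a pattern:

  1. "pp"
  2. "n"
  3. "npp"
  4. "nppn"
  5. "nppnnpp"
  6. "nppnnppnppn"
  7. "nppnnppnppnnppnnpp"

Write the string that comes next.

nppnnppnppnnppnnppnppnnppnppn

Each term (from the third on) is the previous term followed by the one before it: term 3 = n·pp = npp.
The next term joins nppnnppnppnnppnnpp and nppnnppnppn.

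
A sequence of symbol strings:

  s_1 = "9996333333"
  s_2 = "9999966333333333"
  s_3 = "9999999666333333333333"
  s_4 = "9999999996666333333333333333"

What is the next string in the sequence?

9999999999966666333333333333333333

Each string has the form 9^{2n-1} 6^{n-1} 3^{3n}, where the shown terms are n = 2, 3, 4, 5.
For the next term, n = 6, so the run lengths are 11, 5, 18.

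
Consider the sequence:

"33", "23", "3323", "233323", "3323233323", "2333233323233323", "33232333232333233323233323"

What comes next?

From term 3 onward, concatenate the second-to-last term with the last: 33·23 = 3323, 23·3323 = 233323, …
So term 8 is 2333233323233323·33232333232333233323233323.

233323332323332333232333232333233323233323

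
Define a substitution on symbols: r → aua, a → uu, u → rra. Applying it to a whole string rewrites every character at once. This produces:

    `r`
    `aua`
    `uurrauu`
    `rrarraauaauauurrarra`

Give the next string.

auaauauuauaauauuuurrauuuurrauurrarraauaauauuauaauauu

Applying the rule to each of the 20 symbols of rrarraauaauauurrarra gives the pieces aua aua uu aua aua uu uu rra uu uu rra uu rra rra aua aua uu aua aua uu, which concatenate to the answer.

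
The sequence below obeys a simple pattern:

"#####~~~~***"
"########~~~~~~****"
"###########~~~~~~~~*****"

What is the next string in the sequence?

Term n consists of 3n-1 #'s, followed by 2n ~'s, followed by n+1 *'s, where the shown terms are n = 2, 3, 4.
At n = 5 the blocks have lengths 14, 10, 6.

##############~~~~~~~~~~******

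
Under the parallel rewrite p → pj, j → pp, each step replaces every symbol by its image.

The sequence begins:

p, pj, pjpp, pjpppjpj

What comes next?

pjpppjpjpjpppjpp

Expanding pjpppjpj: p→pj, j→pp, p→pj, p→pj, p→pj, j→pp, p→pj, j→pp. Concatenated: pj pp pj pj pj pp pj pp.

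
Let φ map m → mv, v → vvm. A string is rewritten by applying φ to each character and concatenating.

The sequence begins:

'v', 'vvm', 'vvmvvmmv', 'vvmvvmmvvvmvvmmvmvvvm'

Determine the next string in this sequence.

Rewriting the 21 symbols of vvmvvmmvvvmvvmmvmvvvm one by one yields vvm vvm mv vvm vvm mv mv vvm vvm vvm mv vvm vvm mv mv vvm mv vvm vvm vvm mv; concatenated:

vvmvvmmvvvmvvmmvmvvvmvvmvvmmvvvmvvmmvmvvvmmvvvmvvmvvmmv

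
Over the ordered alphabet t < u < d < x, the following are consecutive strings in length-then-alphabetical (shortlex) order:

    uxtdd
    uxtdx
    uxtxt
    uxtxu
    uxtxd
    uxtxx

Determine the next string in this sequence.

uxutt

Find the rightmost character of uxtxx below x, bump it to the next letter, and reset everything to its right to t.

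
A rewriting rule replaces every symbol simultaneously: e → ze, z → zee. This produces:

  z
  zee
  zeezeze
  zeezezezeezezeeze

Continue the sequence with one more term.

φ(zeezezezeezezeeze) expands symbol-by-symbol to zee ze ze zee ze zee ze zee ze ze zee ze zee ze ze zee ze; joining the 17 pieces gives the next term.

zeezezezeezezeezezeezezezeezezeezezezeeze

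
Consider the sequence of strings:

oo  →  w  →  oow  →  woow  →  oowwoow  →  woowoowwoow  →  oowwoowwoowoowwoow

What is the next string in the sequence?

This is a Fibonacci-style word recurrence s(k) = s(k−2)·s(k−1): e.g. oo·w = oow.
So term 8 is woowoowwoow·oowwoowwoowoowwoow.

woowoowwoowoowwoowwoowoowwoow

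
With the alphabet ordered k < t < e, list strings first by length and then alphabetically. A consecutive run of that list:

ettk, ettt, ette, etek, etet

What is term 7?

eekk

Stepping forward 2 times from etet: etet → etee, then the target.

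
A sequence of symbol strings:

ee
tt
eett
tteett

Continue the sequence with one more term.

eetttteett

This is a Fibonacci-style word recurrence s(k) = s(k−2)·s(k−1): e.g. ee·tt = eett.
Continuing: eett · tteett gives term 5.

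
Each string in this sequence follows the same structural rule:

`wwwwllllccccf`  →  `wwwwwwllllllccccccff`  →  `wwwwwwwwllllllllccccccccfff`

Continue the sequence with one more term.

wwwwwwwwwwllllllllllccccccccccffff

Reading off run lengths: w runs 4, 6, 8; l runs 4, 6, 8; c runs 4, 6, 8; f runs 1, 2, 3 — each is linear in n, where the shown terms are n = 2, 3, 4.
For the next term, n = 5, so the run lengths are 10, 10, 10, 4.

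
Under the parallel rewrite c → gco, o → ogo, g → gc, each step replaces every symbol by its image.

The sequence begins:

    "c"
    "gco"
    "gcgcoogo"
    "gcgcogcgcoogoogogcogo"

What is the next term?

Replace each of the 21 characters of gcgcogcgcoogoogogcogo in place — gc gco gc gco ogo gc gco gc gco ogo ogo gc ogo ogo gc ogo gc gco ogo gc ogo — and concatenate.

gcgcogcgcoogogcgcogcgcoogoogogcogoogogcogogcgcoogogcogo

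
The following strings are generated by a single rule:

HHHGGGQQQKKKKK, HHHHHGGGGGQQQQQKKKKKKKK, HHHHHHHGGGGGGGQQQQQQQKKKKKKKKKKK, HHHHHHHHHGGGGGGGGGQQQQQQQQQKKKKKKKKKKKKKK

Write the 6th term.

HHHHHHHHHHHHHGGGGGGGGGGGGGQQQQQQQQQQQQQKKKKKKKKKKKKKKKKKKKK

Term n consists of 2n+1 H's, followed by 2n+1 G's, followed by 2n+1 Q's, followed by 3n+2 K's (n = 1, 2, …).
Setting n = 6 gives 13, 13, 13, 20 characters in each block.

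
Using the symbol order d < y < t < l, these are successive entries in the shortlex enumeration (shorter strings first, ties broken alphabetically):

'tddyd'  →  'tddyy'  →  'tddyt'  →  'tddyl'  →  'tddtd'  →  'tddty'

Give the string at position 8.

tddtl

Stepping forward 2 times from tddty: tddty → tddtt, then the target.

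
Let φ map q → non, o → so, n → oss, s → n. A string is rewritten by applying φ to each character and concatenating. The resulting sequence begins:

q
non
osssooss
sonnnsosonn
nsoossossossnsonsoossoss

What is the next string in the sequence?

φ(nsoossossossnsonsoossoss) expands symbol-by-symbol to oss n so so n n so n n so n n oss n so oss n so so n n so n n; joining the 24 pieces gives the next term.

ossnsosonnsonnsonnossnsoossnsosonnsonn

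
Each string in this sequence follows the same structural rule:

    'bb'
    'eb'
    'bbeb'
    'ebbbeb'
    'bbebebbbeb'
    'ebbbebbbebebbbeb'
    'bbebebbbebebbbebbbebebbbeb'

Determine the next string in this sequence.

From term 3 onward, concatenate the second-to-last term with the last: bb·eb = bbeb, eb·bbeb = ebbbeb, …
So term 8 is ebbbebbbebebbbeb·bbebebbbebebbbebbbebebbbeb.

ebbbebbbebebbbebbbebebbbebebbbebbbebebbbeb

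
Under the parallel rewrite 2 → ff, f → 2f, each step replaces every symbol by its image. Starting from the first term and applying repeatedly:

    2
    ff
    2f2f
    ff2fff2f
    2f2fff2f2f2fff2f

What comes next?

ff2fff2f2f2fff2fff2fff2f2f2fff2f

Replace each of the 16 characters of 2f2fff2f2f2fff2f in place — ff 2f ff 2f 2f 2f ff 2f ff 2f ff 2f 2f 2f ff 2f — and concatenate.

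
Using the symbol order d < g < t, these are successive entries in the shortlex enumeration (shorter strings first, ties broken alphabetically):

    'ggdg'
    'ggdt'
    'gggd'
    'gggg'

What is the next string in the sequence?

gggt

The successor of gggg increments the rightmost position that isn't already t and resets every position after it to d.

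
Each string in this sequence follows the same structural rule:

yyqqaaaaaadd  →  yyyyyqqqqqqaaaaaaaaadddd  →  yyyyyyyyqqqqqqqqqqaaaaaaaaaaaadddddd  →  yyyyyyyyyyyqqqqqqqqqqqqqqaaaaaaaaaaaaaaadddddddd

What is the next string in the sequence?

yyyyyyyyyyyyyyqqqqqqqqqqqqqqqqqqaaaaaaaaaaaaaaaaaadddddddddd

Each string has the form y^{3n-1} q^{4n-2} a^{3n+3} d^{2n} (n = 1, 2, …).
For the next term, n = 5, so the run lengths are 14, 18, 18, 10.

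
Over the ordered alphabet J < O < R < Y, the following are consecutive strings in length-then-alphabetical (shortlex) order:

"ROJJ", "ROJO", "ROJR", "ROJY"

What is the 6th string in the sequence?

ROOO

Continuing the enumeration 2 steps past ROJY: ROJY → ROOJ → (answer).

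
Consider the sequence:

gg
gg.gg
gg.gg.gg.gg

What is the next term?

gg.gg.gg.gg.gg.gg.gg.gg

Each string is two copies of the previous one joined by '.'.
So the next term is two copies of gg.gg.gg.gg with '.' between the halves.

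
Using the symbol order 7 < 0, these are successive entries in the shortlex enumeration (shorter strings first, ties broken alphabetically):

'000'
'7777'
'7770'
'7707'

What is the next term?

Find the rightmost character of 7707 below 0, bump it to the next letter, and reset everything to its right to 7.

7700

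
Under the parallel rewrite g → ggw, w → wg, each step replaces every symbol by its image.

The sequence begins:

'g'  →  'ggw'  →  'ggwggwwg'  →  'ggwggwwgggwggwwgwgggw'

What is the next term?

Rewriting the 21 symbols of ggwggwwgggwggwwgwgggw one by one yields ggw ggw wg ggw ggw wg wg ggw ggw ggw wg ggw ggw wg wg ggw wg ggw ggw ggw wg; concatenated:

ggwggwwgggwggwwgwgggwggwggwwgggwggwwgwgggwwgggwggwggwwg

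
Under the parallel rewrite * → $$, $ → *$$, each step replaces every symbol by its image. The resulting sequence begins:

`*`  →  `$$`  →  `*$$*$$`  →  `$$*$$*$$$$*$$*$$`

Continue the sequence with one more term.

*$$*$$$$*$$*$$$$*$$*$$*$$*$$$$*$$*$$$$*$$*$$

Replace each of the 16 characters of $$*$$*$$$$*$$*$$ in place — *$$ *$$ $$ *$$ *$$ $$ *$$ *$$ *$$ *$$ $$ *$$ *$$ $$ *$$ *$$ — and concatenate.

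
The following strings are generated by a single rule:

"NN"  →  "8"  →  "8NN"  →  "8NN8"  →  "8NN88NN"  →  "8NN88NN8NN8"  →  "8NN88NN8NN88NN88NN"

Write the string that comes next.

8NN88NN8NN88NN88NN8NN88NN8NN8

This is a Fibonacci-style word recurrence s(k) = s(k−1)·s(k−2): e.g. 8·NN = 8NN.
Continuing: 8NN88NN8NN88NN88NN · 8NN88NN8NN8 gives term 8.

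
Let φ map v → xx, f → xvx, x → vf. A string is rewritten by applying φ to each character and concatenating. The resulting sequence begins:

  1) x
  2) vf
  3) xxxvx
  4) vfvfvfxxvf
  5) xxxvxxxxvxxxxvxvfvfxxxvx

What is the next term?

Applying the rule to each of the 24 symbols of xxxvxxxxvxxxxvxvfvfxxxvx gives the pieces vf vf vf xx vf vf vf vf xx vf vf vf vf xx vf xx xvx xx xvx vf vf vf xx vf, which concatenate to the answer.

vfvfvfxxvfvfvfvfxxvfvfvfvfxxvfxxxvxxxxvxvfvfvfxxvf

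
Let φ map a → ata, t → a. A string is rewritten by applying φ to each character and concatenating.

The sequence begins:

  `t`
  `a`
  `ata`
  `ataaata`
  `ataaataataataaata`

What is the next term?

ataaataataataaataataaataataaataataataaata

Replace each of the 17 characters of ataaataataataaata in place — ata a ata ata ata a ata ata a ata ata a ata ata ata a ata — and concatenate.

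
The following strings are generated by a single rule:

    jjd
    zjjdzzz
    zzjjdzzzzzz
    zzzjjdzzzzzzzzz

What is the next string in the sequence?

Every step adds z to the front and zzz to the end of the previous string.
So the next term is z·zzzjjdzzzzzzzzz·zzz.

zzzzjjdzzzzzzzzzzzz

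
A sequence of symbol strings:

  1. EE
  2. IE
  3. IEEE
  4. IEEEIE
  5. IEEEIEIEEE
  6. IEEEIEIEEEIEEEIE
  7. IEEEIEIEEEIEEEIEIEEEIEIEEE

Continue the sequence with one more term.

IEEEIEIEEEIEEEIEIEEEIEIEEEIEEEIEIEEEIEEEIE

Each term (from the third on) is the previous term followed by the one before it: term 3 = IE·EE = IEEE.
Continuing: IEEEIEIEEEIEEEIEIEEEIEIEEE · IEEEIEIEEEIEEEIE gives term 8.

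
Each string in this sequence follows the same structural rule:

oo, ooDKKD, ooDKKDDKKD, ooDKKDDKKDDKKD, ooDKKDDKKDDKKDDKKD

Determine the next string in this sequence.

Each term is the previous one with DKKD appended.
Applying this once more to ooDKKDDKKDDKKDDKKD:

ooDKKDDKKDDKKDDKKDDKKD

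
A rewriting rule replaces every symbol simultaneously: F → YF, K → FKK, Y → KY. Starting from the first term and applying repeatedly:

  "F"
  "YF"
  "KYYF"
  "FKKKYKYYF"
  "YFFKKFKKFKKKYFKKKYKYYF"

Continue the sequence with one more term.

Rewriting the 22 symbols of YFFKKFKKFKKKYFKKKYKYYF one by one yields KY YF YF FKK FKK YF FKK FKK YF FKK FKK FKK KY YF FKK FKK FKK KY FKK KY KY YF; concatenated:

KYYFYFFKKFKKYFFKKFKKYFFKKFKKFKKKYYFFKKFKKFKKKYFKKKYKYYF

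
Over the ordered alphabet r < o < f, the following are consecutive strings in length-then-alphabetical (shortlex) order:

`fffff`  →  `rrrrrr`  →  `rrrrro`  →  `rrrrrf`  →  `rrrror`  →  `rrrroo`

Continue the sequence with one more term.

Treat rrrroo as a base-3 numeral over the given alphabet and add one, carrying through any trailing f's.

rrrrof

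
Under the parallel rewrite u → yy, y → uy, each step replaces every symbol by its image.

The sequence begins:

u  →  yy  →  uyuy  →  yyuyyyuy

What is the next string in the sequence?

uyuyyyuyuyuyyyuy

Rewriting each symbol of yyuyyyuy: y→uy, y→uy, u→yy, y→uy, y→uy, y→uy, u→yy, y→uy, which concatenates to uy uy yy uy uy uy yy uy.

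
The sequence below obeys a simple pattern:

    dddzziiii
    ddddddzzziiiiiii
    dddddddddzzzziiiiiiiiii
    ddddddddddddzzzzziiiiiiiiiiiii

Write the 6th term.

ddddddddddddddddddzzzzzzziiiiiiiiiiiiiiiiiii

Reading off run lengths: d runs 3, 6, 9, 12; z runs 2, 3, 4, 5; i runs 4, 7, 10, 13 — each is linear in n (n = 1, 2, …).
For term 6, n = 6, so the run lengths are 18, 7, 19.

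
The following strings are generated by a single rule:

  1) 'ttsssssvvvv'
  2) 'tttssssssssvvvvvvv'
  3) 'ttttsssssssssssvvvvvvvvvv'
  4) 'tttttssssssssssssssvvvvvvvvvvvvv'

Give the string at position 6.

tttttttssssssssssssssssssssvvvvvvvvvvvvvvvvvvv

Reading off run lengths: t runs 2, 3, 4, 5; s runs 5, 8, 11, 14; v runs 4, 7, 10, 13 — each is linear in n (n = 1, 2, …).
For term 6, n = 6, so the run lengths are 7, 20, 19.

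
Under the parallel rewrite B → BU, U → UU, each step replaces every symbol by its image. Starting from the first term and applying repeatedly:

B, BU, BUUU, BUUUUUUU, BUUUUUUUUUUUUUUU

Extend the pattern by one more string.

BUUUUUUUUUUUUUUUUUUUUUUUUUUUUUUU

φ(BUUUUUUUUUUUUUUU) expands symbol-by-symbol to BU UU UU UU UU UU UU UU UU UU UU UU UU UU UU UU; joining the 16 pieces gives the next term.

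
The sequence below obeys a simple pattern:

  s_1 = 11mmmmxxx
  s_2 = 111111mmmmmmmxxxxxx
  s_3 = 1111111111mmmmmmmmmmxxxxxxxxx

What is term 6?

Reading off run lengths: 1 runs 2, 6, 10; m runs 4, 7, 10; x runs 3, 6, 9 — each is linear in n (n = 1, 2, …).
For term 6, n = 6, so the run lengths are 22, 19, 18.

1111111111111111111111mmmmmmmmmmmmmmmmmmmxxxxxxxxxxxxxxxxxx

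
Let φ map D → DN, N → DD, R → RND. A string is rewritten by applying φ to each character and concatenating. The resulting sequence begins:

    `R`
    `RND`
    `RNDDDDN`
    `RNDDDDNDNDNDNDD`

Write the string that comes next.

Applying the rule to each of the 15 symbols of RNDDDDNDNDNDNDD gives the pieces RND DD DN DN DN DN DD DN DD DN DD DN DD DN DN, which concatenate to the answer.

RNDDDDNDNDNDNDDDNDDDNDDDNDDDNDN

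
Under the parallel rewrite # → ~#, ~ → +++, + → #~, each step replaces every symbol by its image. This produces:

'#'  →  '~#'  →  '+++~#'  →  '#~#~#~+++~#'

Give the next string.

Apply φ to #~#~#~+++~# symbol by symbol: #→~#, ~→+++, #→~#, ~→+++, #→~#, ~→+++, +→#~, +→#~, +→#~, ~→+++, #→~#; joined: ~# +++ ~# +++ ~# +++ #~ #~ #~ +++ ~#.

~#+++~#+++~#+++#~#~#~+++~#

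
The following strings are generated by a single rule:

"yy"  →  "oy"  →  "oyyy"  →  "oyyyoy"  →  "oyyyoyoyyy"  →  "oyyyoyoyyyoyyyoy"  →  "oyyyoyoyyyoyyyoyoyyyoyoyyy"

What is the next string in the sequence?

This is a Fibonacci-style word recurrence s(k) = s(k−1)·s(k−2): e.g. oy·yy = oyyy.
The next term joins oyyyoyoyyyoyyyoyoyyyoyoyyy and oyyyoyoyyyoyyyoy.

oyyyoyoyyyoyyyoyoyyyoyoyyyoyyyoyoyyyoyyyoy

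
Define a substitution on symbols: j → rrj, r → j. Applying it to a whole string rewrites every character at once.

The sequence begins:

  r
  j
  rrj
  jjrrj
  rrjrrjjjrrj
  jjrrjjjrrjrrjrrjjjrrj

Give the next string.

rrjrrjjjrrjrrjrrjjjrrjjjrrjjjrrjrrjrrjjjrrj

φ(jjrrjjjrrjrrjrrjjjrrj) expands symbol-by-symbol to rrj rrj j j rrj rrj rrj j j rrj j j rrj j j rrj rrj rrj j j rrj; joining the 21 pieces gives the next term.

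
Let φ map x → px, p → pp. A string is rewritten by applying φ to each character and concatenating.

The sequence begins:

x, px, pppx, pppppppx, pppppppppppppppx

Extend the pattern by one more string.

pppppppppppppppppppppppppppppppx

Applying the rule to each of the 16 symbols of pppppppppppppppx gives the pieces pp pp pp pp pp pp pp pp pp pp pp pp pp pp pp px, which concatenate to the answer.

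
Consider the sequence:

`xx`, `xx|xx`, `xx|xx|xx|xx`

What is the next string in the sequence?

Every step duplicates the string with '|' between the halves.
So the next term is two copies of xx|xx|xx|xx with '|' between the halves.

xx|xx|xx|xx|xx|xx|xx|xx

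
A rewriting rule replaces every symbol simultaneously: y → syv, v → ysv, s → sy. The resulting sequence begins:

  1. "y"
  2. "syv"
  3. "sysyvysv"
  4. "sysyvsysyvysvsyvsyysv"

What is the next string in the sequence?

φ(sysyvsysyvysvsyvsyysv) expands symbol-by-symbol to sy syv sy syv ysv sy syv sy syv ysv syv sy ysv sy syv ysv sy syv syv sy ysv; joining the 21 pieces gives the next term.

sysyvsysyvysvsysyvsysyvysvsyvsyysvsysyvysvsysyvsyvsyysv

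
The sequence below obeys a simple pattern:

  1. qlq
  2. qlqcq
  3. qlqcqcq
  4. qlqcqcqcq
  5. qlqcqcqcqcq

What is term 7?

qlqcqcqcqcqcqcq

Every step adds cq to the end: s(k+1) = s(k)·cq.
From qlqcqcqcqcq, 2 further steps: qlqcqcqcqcq → qlqcqcqcqcqcq → (answer).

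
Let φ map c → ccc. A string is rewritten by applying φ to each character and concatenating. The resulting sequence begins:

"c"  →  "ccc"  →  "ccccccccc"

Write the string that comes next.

Expanding ccccccccc: c→ccc, c→ccc, c→ccc, c→ccc, c→ccc, c→ccc, c→ccc, c→ccc, c→ccc. Concatenated: ccc ccc ccc ccc ccc ccc ccc ccc ccc.

ccccccccccccccccccccccccccc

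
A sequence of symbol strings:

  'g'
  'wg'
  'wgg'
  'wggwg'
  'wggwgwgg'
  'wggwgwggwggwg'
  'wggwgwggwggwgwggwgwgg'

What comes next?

wggwgwggwggwgwggwgwggwggwgwggwggwg

This is a Fibonacci-style word recurrence s(k) = s(k−1)·s(k−2): e.g. wg·g = wgg.
So term 8 is wggwgwggwggwgwggwgwgg·wggwgwggwggwg.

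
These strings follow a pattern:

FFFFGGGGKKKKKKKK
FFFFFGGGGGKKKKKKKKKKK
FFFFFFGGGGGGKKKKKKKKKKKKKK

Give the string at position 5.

Term n consists of n+1 F's, followed by n+1 G's, followed by 3n-1 K's, where the shown terms are n = 3, 4, 5.
Setting n = 7 gives 8, 8, 20 characters in each block.

FFFFFFFFGGGGGGGGKKKKKKKKKKKKKKKKKKKK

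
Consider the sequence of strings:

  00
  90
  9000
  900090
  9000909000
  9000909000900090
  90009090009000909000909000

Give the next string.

From term 3 onward, concatenate the last term with the second-to-last: 90·00 = 9000, 9000·90 = 900090, …
The next term joins 90009090009000909000909000 and 9000909000900090.

900090900090009090009090009000909000900090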